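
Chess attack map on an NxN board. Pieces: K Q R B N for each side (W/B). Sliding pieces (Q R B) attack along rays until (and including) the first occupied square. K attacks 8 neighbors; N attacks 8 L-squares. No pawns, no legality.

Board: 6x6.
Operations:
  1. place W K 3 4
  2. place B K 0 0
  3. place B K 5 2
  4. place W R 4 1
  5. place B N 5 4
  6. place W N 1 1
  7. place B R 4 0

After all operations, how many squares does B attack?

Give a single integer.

Op 1: place WK@(3,4)
Op 2: place BK@(0,0)
Op 3: place BK@(5,2)
Op 4: place WR@(4,1)
Op 5: place BN@(5,4)
Op 6: place WN@(1,1)
Op 7: place BR@(4,0)
Per-piece attacks for B:
  BK@(0,0): attacks (0,1) (1,0) (1,1)
  BR@(4,0): attacks (4,1) (5,0) (3,0) (2,0) (1,0) (0,0) [ray(0,1) blocked at (4,1); ray(-1,0) blocked at (0,0)]
  BK@(5,2): attacks (5,3) (5,1) (4,2) (4,3) (4,1)
  BN@(5,4): attacks (3,5) (4,2) (3,3)
Union (14 distinct): (0,0) (0,1) (1,0) (1,1) (2,0) (3,0) (3,3) (3,5) (4,1) (4,2) (4,3) (5,0) (5,1) (5,3)

Answer: 14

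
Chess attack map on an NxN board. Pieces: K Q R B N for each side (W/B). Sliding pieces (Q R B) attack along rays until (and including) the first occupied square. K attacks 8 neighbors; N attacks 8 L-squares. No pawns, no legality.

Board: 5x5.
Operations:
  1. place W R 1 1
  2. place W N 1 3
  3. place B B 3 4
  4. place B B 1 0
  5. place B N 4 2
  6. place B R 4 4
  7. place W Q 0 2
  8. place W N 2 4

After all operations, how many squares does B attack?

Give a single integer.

Op 1: place WR@(1,1)
Op 2: place WN@(1,3)
Op 3: place BB@(3,4)
Op 4: place BB@(1,0)
Op 5: place BN@(4,2)
Op 6: place BR@(4,4)
Op 7: place WQ@(0,2)
Op 8: place WN@(2,4)
Per-piece attacks for B:
  BB@(1,0): attacks (2,1) (3,2) (4,3) (0,1)
  BB@(3,4): attacks (4,3) (2,3) (1,2) (0,1)
  BN@(4,2): attacks (3,4) (2,3) (3,0) (2,1)
  BR@(4,4): attacks (4,3) (4,2) (3,4) [ray(0,-1) blocked at (4,2); ray(-1,0) blocked at (3,4)]
Union (9 distinct): (0,1) (1,2) (2,1) (2,3) (3,0) (3,2) (3,4) (4,2) (4,3)

Answer: 9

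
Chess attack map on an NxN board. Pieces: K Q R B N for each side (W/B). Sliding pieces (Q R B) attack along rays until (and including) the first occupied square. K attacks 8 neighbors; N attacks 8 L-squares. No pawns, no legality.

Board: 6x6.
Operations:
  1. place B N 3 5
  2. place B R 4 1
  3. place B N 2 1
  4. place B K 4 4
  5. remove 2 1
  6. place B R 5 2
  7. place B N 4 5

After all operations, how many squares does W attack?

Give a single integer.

Op 1: place BN@(3,5)
Op 2: place BR@(4,1)
Op 3: place BN@(2,1)
Op 4: place BK@(4,4)
Op 5: remove (2,1)
Op 6: place BR@(5,2)
Op 7: place BN@(4,5)
Per-piece attacks for W:
Union (0 distinct): (none)

Answer: 0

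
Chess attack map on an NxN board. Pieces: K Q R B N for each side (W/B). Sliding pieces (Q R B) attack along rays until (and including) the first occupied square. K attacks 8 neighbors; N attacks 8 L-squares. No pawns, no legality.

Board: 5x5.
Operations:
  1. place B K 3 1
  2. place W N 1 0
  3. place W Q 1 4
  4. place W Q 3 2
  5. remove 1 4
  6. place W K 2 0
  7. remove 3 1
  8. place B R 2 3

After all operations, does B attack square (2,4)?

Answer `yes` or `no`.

Op 1: place BK@(3,1)
Op 2: place WN@(1,0)
Op 3: place WQ@(1,4)
Op 4: place WQ@(3,2)
Op 5: remove (1,4)
Op 6: place WK@(2,0)
Op 7: remove (3,1)
Op 8: place BR@(2,3)
Per-piece attacks for B:
  BR@(2,3): attacks (2,4) (2,2) (2,1) (2,0) (3,3) (4,3) (1,3) (0,3) [ray(0,-1) blocked at (2,0)]
B attacks (2,4): yes

Answer: yes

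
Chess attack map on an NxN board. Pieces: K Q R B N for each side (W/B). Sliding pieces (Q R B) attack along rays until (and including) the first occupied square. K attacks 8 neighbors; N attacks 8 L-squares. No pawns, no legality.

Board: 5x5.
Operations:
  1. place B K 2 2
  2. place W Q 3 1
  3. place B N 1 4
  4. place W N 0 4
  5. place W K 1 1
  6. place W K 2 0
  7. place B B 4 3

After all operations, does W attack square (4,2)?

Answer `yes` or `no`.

Answer: yes

Derivation:
Op 1: place BK@(2,2)
Op 2: place WQ@(3,1)
Op 3: place BN@(1,4)
Op 4: place WN@(0,4)
Op 5: place WK@(1,1)
Op 6: place WK@(2,0)
Op 7: place BB@(4,3)
Per-piece attacks for W:
  WN@(0,4): attacks (1,2) (2,3)
  WK@(1,1): attacks (1,2) (1,0) (2,1) (0,1) (2,2) (2,0) (0,2) (0,0)
  WK@(2,0): attacks (2,1) (3,0) (1,0) (3,1) (1,1)
  WQ@(3,1): attacks (3,2) (3,3) (3,4) (3,0) (4,1) (2,1) (1,1) (4,2) (4,0) (2,2) (2,0) [ray(-1,0) blocked at (1,1); ray(-1,1) blocked at (2,2); ray(-1,-1) blocked at (2,0)]
W attacks (4,2): yes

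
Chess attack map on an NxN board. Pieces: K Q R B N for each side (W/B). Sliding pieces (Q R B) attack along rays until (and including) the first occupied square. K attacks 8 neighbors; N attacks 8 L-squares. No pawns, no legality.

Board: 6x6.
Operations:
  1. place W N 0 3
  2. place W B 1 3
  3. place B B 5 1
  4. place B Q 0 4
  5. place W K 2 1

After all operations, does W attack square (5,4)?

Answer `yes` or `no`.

Op 1: place WN@(0,3)
Op 2: place WB@(1,3)
Op 3: place BB@(5,1)
Op 4: place BQ@(0,4)
Op 5: place WK@(2,1)
Per-piece attacks for W:
  WN@(0,3): attacks (1,5) (2,4) (1,1) (2,2)
  WB@(1,3): attacks (2,4) (3,5) (2,2) (3,1) (4,0) (0,4) (0,2) [ray(-1,1) blocked at (0,4)]
  WK@(2,1): attacks (2,2) (2,0) (3,1) (1,1) (3,2) (3,0) (1,2) (1,0)
W attacks (5,4): no

Answer: no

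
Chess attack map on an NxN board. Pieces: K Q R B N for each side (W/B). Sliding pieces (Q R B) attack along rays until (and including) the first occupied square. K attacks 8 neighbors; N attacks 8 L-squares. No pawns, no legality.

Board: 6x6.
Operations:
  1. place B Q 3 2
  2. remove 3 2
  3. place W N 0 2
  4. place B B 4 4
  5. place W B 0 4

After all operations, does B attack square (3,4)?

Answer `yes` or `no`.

Answer: no

Derivation:
Op 1: place BQ@(3,2)
Op 2: remove (3,2)
Op 3: place WN@(0,2)
Op 4: place BB@(4,4)
Op 5: place WB@(0,4)
Per-piece attacks for B:
  BB@(4,4): attacks (5,5) (5,3) (3,5) (3,3) (2,2) (1,1) (0,0)
B attacks (3,4): no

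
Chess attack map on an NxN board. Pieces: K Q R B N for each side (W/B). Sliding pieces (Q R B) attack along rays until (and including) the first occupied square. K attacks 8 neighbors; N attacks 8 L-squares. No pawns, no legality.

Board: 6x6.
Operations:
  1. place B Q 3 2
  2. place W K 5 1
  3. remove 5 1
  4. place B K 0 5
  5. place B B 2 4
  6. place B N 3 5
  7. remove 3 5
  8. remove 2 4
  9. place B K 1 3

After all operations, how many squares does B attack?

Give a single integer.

Answer: 23

Derivation:
Op 1: place BQ@(3,2)
Op 2: place WK@(5,1)
Op 3: remove (5,1)
Op 4: place BK@(0,5)
Op 5: place BB@(2,4)
Op 6: place BN@(3,5)
Op 7: remove (3,5)
Op 8: remove (2,4)
Op 9: place BK@(1,3)
Per-piece attacks for B:
  BK@(0,5): attacks (0,4) (1,5) (1,4)
  BK@(1,3): attacks (1,4) (1,2) (2,3) (0,3) (2,4) (2,2) (0,4) (0,2)
  BQ@(3,2): attacks (3,3) (3,4) (3,5) (3,1) (3,0) (4,2) (5,2) (2,2) (1,2) (0,2) (4,3) (5,4) (4,1) (5,0) (2,3) (1,4) (0,5) (2,1) (1,0) [ray(-1,1) blocked at (0,5)]
Union (23 distinct): (0,2) (0,3) (0,4) (0,5) (1,0) (1,2) (1,4) (1,5) (2,1) (2,2) (2,3) (2,4) (3,0) (3,1) (3,3) (3,4) (3,5) (4,1) (4,2) (4,3) (5,0) (5,2) (5,4)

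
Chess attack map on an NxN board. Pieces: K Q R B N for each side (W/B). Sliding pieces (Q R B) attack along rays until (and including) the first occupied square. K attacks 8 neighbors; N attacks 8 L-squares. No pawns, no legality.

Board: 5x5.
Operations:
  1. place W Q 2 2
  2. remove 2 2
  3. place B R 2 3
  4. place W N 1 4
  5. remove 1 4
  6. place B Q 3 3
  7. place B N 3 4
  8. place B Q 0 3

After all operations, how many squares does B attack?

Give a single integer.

Answer: 22

Derivation:
Op 1: place WQ@(2,2)
Op 2: remove (2,2)
Op 3: place BR@(2,3)
Op 4: place WN@(1,4)
Op 5: remove (1,4)
Op 6: place BQ@(3,3)
Op 7: place BN@(3,4)
Op 8: place BQ@(0,3)
Per-piece attacks for B:
  BQ@(0,3): attacks (0,4) (0,2) (0,1) (0,0) (1,3) (2,3) (1,4) (1,2) (2,1) (3,0) [ray(1,0) blocked at (2,3)]
  BR@(2,3): attacks (2,4) (2,2) (2,1) (2,0) (3,3) (1,3) (0,3) [ray(1,0) blocked at (3,3); ray(-1,0) blocked at (0,3)]
  BQ@(3,3): attacks (3,4) (3,2) (3,1) (3,0) (4,3) (2,3) (4,4) (4,2) (2,4) (2,2) (1,1) (0,0) [ray(0,1) blocked at (3,4); ray(-1,0) blocked at (2,3)]
  BN@(3,4): attacks (4,2) (2,2) (1,3)
Union (22 distinct): (0,0) (0,1) (0,2) (0,3) (0,4) (1,1) (1,2) (1,3) (1,4) (2,0) (2,1) (2,2) (2,3) (2,4) (3,0) (3,1) (3,2) (3,3) (3,4) (4,2) (4,3) (4,4)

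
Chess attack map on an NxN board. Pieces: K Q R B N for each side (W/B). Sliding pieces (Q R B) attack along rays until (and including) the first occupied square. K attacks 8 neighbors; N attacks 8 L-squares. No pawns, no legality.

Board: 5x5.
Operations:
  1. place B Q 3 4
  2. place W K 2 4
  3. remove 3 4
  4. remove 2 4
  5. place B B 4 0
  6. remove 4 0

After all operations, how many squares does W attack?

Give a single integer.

Op 1: place BQ@(3,4)
Op 2: place WK@(2,4)
Op 3: remove (3,4)
Op 4: remove (2,4)
Op 5: place BB@(4,0)
Op 6: remove (4,0)
Per-piece attacks for W:
Union (0 distinct): (none)

Answer: 0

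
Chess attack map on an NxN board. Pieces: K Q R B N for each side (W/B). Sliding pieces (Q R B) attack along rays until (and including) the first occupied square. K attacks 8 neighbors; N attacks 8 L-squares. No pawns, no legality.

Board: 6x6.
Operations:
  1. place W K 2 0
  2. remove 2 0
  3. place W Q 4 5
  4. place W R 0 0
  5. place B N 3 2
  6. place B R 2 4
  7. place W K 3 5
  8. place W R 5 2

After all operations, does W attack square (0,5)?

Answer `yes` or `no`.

Op 1: place WK@(2,0)
Op 2: remove (2,0)
Op 3: place WQ@(4,5)
Op 4: place WR@(0,0)
Op 5: place BN@(3,2)
Op 6: place BR@(2,4)
Op 7: place WK@(3,5)
Op 8: place WR@(5,2)
Per-piece attacks for W:
  WR@(0,0): attacks (0,1) (0,2) (0,3) (0,4) (0,5) (1,0) (2,0) (3,0) (4,0) (5,0)
  WK@(3,5): attacks (3,4) (4,5) (2,5) (4,4) (2,4)
  WQ@(4,5): attacks (4,4) (4,3) (4,2) (4,1) (4,0) (5,5) (3,5) (5,4) (3,4) (2,3) (1,2) (0,1) [ray(-1,0) blocked at (3,5)]
  WR@(5,2): attacks (5,3) (5,4) (5,5) (5,1) (5,0) (4,2) (3,2) [ray(-1,0) blocked at (3,2)]
W attacks (0,5): yes

Answer: yes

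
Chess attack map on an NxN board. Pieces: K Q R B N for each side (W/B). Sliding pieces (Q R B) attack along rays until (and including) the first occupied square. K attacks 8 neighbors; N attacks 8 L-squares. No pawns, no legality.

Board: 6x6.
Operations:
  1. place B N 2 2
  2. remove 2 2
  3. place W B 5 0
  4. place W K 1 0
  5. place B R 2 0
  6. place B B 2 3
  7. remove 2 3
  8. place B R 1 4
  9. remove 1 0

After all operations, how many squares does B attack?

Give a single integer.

Answer: 18

Derivation:
Op 1: place BN@(2,2)
Op 2: remove (2,2)
Op 3: place WB@(5,0)
Op 4: place WK@(1,0)
Op 5: place BR@(2,0)
Op 6: place BB@(2,3)
Op 7: remove (2,3)
Op 8: place BR@(1,4)
Op 9: remove (1,0)
Per-piece attacks for B:
  BR@(1,4): attacks (1,5) (1,3) (1,2) (1,1) (1,0) (2,4) (3,4) (4,4) (5,4) (0,4)
  BR@(2,0): attacks (2,1) (2,2) (2,3) (2,4) (2,5) (3,0) (4,0) (5,0) (1,0) (0,0) [ray(1,0) blocked at (5,0)]
Union (18 distinct): (0,0) (0,4) (1,0) (1,1) (1,2) (1,3) (1,5) (2,1) (2,2) (2,3) (2,4) (2,5) (3,0) (3,4) (4,0) (4,4) (5,0) (5,4)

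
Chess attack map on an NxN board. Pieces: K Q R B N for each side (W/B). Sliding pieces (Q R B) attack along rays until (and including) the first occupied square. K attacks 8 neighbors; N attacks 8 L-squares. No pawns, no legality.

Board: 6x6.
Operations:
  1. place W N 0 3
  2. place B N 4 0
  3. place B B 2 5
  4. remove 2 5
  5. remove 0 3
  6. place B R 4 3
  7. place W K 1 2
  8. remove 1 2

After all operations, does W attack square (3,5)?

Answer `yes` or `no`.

Op 1: place WN@(0,3)
Op 2: place BN@(4,0)
Op 3: place BB@(2,5)
Op 4: remove (2,5)
Op 5: remove (0,3)
Op 6: place BR@(4,3)
Op 7: place WK@(1,2)
Op 8: remove (1,2)
Per-piece attacks for W:
W attacks (3,5): no

Answer: no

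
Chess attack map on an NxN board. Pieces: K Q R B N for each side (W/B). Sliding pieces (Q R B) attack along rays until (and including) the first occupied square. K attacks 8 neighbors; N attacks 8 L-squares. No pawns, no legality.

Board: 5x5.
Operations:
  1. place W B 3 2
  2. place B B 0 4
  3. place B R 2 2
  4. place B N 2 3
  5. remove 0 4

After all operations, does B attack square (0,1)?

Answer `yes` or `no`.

Answer: no

Derivation:
Op 1: place WB@(3,2)
Op 2: place BB@(0,4)
Op 3: place BR@(2,2)
Op 4: place BN@(2,3)
Op 5: remove (0,4)
Per-piece attacks for B:
  BR@(2,2): attacks (2,3) (2,1) (2,0) (3,2) (1,2) (0,2) [ray(0,1) blocked at (2,3); ray(1,0) blocked at (3,2)]
  BN@(2,3): attacks (4,4) (0,4) (3,1) (4,2) (1,1) (0,2)
B attacks (0,1): no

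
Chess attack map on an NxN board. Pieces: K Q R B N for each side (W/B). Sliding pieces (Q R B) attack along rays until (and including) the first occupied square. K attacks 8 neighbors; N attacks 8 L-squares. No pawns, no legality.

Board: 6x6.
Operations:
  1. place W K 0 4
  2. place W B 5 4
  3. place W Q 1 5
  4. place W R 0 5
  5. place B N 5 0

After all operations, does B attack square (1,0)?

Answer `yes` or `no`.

Answer: no

Derivation:
Op 1: place WK@(0,4)
Op 2: place WB@(5,4)
Op 3: place WQ@(1,5)
Op 4: place WR@(0,5)
Op 5: place BN@(5,0)
Per-piece attacks for B:
  BN@(5,0): attacks (4,2) (3,1)
B attacks (1,0): no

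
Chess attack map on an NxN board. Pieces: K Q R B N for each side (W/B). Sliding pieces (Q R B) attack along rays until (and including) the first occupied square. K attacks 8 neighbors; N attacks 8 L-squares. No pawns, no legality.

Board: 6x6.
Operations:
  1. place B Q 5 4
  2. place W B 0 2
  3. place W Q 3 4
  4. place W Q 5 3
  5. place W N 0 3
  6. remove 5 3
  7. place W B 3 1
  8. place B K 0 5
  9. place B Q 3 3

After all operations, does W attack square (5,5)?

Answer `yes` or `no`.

Answer: no

Derivation:
Op 1: place BQ@(5,4)
Op 2: place WB@(0,2)
Op 3: place WQ@(3,4)
Op 4: place WQ@(5,3)
Op 5: place WN@(0,3)
Op 6: remove (5,3)
Op 7: place WB@(3,1)
Op 8: place BK@(0,5)
Op 9: place BQ@(3,3)
Per-piece attacks for W:
  WB@(0,2): attacks (1,3) (2,4) (3,5) (1,1) (2,0)
  WN@(0,3): attacks (1,5) (2,4) (1,1) (2,2)
  WB@(3,1): attacks (4,2) (5,3) (4,0) (2,2) (1,3) (0,4) (2,0)
  WQ@(3,4): attacks (3,5) (3,3) (4,4) (5,4) (2,4) (1,4) (0,4) (4,5) (4,3) (5,2) (2,5) (2,3) (1,2) (0,1) [ray(0,-1) blocked at (3,3); ray(1,0) blocked at (5,4)]
W attacks (5,5): no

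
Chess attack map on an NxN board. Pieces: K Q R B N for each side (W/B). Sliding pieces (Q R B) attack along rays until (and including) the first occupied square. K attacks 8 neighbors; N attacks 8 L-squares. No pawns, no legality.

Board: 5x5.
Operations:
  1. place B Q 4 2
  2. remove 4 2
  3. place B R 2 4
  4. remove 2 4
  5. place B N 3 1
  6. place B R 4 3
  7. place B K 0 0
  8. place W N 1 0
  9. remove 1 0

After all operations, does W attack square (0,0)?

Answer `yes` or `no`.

Op 1: place BQ@(4,2)
Op 2: remove (4,2)
Op 3: place BR@(2,4)
Op 4: remove (2,4)
Op 5: place BN@(3,1)
Op 6: place BR@(4,3)
Op 7: place BK@(0,0)
Op 8: place WN@(1,0)
Op 9: remove (1,0)
Per-piece attacks for W:
W attacks (0,0): no

Answer: no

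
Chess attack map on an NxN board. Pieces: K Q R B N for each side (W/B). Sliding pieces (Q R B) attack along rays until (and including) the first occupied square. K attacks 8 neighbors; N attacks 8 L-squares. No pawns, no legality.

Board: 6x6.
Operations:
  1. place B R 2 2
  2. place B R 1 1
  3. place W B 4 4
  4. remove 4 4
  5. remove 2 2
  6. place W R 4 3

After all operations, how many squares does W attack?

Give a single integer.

Answer: 10

Derivation:
Op 1: place BR@(2,2)
Op 2: place BR@(1,1)
Op 3: place WB@(4,4)
Op 4: remove (4,4)
Op 5: remove (2,2)
Op 6: place WR@(4,3)
Per-piece attacks for W:
  WR@(4,3): attacks (4,4) (4,5) (4,2) (4,1) (4,0) (5,3) (3,3) (2,3) (1,3) (0,3)
Union (10 distinct): (0,3) (1,3) (2,3) (3,3) (4,0) (4,1) (4,2) (4,4) (4,5) (5,3)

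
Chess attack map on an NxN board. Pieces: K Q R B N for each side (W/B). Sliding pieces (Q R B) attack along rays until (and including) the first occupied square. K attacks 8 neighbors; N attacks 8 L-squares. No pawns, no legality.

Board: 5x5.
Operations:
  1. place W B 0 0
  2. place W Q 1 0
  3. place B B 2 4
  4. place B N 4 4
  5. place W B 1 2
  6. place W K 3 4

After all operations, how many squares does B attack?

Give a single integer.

Op 1: place WB@(0,0)
Op 2: place WQ@(1,0)
Op 3: place BB@(2,4)
Op 4: place BN@(4,4)
Op 5: place WB@(1,2)
Op 6: place WK@(3,4)
Per-piece attacks for B:
  BB@(2,4): attacks (3,3) (4,2) (1,3) (0,2)
  BN@(4,4): attacks (3,2) (2,3)
Union (6 distinct): (0,2) (1,3) (2,3) (3,2) (3,3) (4,2)

Answer: 6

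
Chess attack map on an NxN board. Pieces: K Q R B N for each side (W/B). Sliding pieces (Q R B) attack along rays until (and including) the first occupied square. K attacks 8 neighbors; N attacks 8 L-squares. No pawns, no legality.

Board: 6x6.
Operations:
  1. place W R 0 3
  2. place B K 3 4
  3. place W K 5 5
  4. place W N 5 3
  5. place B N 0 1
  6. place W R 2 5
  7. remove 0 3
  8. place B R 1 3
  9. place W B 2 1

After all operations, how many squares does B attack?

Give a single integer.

Answer: 18

Derivation:
Op 1: place WR@(0,3)
Op 2: place BK@(3,4)
Op 3: place WK@(5,5)
Op 4: place WN@(5,3)
Op 5: place BN@(0,1)
Op 6: place WR@(2,5)
Op 7: remove (0,3)
Op 8: place BR@(1,3)
Op 9: place WB@(2,1)
Per-piece attacks for B:
  BN@(0,1): attacks (1,3) (2,2) (2,0)
  BR@(1,3): attacks (1,4) (1,5) (1,2) (1,1) (1,0) (2,3) (3,3) (4,3) (5,3) (0,3) [ray(1,0) blocked at (5,3)]
  BK@(3,4): attacks (3,5) (3,3) (4,4) (2,4) (4,5) (4,3) (2,5) (2,3)
Union (18 distinct): (0,3) (1,0) (1,1) (1,2) (1,3) (1,4) (1,5) (2,0) (2,2) (2,3) (2,4) (2,5) (3,3) (3,5) (4,3) (4,4) (4,5) (5,3)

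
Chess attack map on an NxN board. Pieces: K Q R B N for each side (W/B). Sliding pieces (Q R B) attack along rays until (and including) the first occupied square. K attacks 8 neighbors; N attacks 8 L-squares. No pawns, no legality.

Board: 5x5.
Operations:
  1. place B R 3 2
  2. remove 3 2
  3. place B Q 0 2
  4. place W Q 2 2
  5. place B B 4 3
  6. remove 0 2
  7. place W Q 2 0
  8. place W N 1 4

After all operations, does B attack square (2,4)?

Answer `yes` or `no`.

Answer: no

Derivation:
Op 1: place BR@(3,2)
Op 2: remove (3,2)
Op 3: place BQ@(0,2)
Op 4: place WQ@(2,2)
Op 5: place BB@(4,3)
Op 6: remove (0,2)
Op 7: place WQ@(2,0)
Op 8: place WN@(1,4)
Per-piece attacks for B:
  BB@(4,3): attacks (3,4) (3,2) (2,1) (1,0)
B attacks (2,4): no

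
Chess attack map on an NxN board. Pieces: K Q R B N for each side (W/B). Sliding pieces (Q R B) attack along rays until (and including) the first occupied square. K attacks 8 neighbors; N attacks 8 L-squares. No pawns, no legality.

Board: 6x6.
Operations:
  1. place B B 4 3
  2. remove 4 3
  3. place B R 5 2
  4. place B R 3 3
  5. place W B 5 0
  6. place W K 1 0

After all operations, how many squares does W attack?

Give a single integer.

Answer: 10

Derivation:
Op 1: place BB@(4,3)
Op 2: remove (4,3)
Op 3: place BR@(5,2)
Op 4: place BR@(3,3)
Op 5: place WB@(5,0)
Op 6: place WK@(1,0)
Per-piece attacks for W:
  WK@(1,0): attacks (1,1) (2,0) (0,0) (2,1) (0,1)
  WB@(5,0): attacks (4,1) (3,2) (2,3) (1,4) (0,5)
Union (10 distinct): (0,0) (0,1) (0,5) (1,1) (1,4) (2,0) (2,1) (2,3) (3,2) (4,1)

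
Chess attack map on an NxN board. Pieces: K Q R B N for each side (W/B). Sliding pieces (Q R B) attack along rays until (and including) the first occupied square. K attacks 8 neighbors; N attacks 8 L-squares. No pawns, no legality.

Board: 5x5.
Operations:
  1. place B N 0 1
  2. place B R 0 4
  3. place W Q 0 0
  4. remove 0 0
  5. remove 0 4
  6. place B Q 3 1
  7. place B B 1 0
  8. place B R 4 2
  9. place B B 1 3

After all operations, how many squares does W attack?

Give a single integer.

Answer: 0

Derivation:
Op 1: place BN@(0,1)
Op 2: place BR@(0,4)
Op 3: place WQ@(0,0)
Op 4: remove (0,0)
Op 5: remove (0,4)
Op 6: place BQ@(3,1)
Op 7: place BB@(1,0)
Op 8: place BR@(4,2)
Op 9: place BB@(1,3)
Per-piece attacks for W:
Union (0 distinct): (none)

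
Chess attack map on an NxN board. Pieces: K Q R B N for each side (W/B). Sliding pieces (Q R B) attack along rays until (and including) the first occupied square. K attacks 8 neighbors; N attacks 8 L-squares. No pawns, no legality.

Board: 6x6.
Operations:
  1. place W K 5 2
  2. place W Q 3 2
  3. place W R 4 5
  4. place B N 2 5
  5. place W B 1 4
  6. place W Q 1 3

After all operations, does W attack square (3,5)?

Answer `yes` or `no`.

Answer: yes

Derivation:
Op 1: place WK@(5,2)
Op 2: place WQ@(3,2)
Op 3: place WR@(4,5)
Op 4: place BN@(2,5)
Op 5: place WB@(1,4)
Op 6: place WQ@(1,3)
Per-piece attacks for W:
  WQ@(1,3): attacks (1,4) (1,2) (1,1) (1,0) (2,3) (3,3) (4,3) (5,3) (0,3) (2,4) (3,5) (2,2) (3,1) (4,0) (0,4) (0,2) [ray(0,1) blocked at (1,4)]
  WB@(1,4): attacks (2,5) (2,3) (3,2) (0,5) (0,3) [ray(1,1) blocked at (2,5); ray(1,-1) blocked at (3,2)]
  WQ@(3,2): attacks (3,3) (3,4) (3,5) (3,1) (3,0) (4,2) (5,2) (2,2) (1,2) (0,2) (4,3) (5,4) (4,1) (5,0) (2,3) (1,4) (2,1) (1,0) [ray(1,0) blocked at (5,2); ray(-1,1) blocked at (1,4)]
  WR@(4,5): attacks (4,4) (4,3) (4,2) (4,1) (4,0) (5,5) (3,5) (2,5) [ray(-1,0) blocked at (2,5)]
  WK@(5,2): attacks (5,3) (5,1) (4,2) (4,3) (4,1)
W attacks (3,5): yes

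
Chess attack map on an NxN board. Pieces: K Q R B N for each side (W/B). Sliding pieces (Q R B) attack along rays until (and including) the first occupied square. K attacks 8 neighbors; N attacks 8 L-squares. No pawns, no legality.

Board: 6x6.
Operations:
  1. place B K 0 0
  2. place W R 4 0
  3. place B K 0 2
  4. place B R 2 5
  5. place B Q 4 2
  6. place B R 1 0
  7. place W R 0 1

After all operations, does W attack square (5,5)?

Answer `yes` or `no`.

Answer: no

Derivation:
Op 1: place BK@(0,0)
Op 2: place WR@(4,0)
Op 3: place BK@(0,2)
Op 4: place BR@(2,5)
Op 5: place BQ@(4,2)
Op 6: place BR@(1,0)
Op 7: place WR@(0,1)
Per-piece attacks for W:
  WR@(0,1): attacks (0,2) (0,0) (1,1) (2,1) (3,1) (4,1) (5,1) [ray(0,1) blocked at (0,2); ray(0,-1) blocked at (0,0)]
  WR@(4,0): attacks (4,1) (4,2) (5,0) (3,0) (2,0) (1,0) [ray(0,1) blocked at (4,2); ray(-1,0) blocked at (1,0)]
W attacks (5,5): no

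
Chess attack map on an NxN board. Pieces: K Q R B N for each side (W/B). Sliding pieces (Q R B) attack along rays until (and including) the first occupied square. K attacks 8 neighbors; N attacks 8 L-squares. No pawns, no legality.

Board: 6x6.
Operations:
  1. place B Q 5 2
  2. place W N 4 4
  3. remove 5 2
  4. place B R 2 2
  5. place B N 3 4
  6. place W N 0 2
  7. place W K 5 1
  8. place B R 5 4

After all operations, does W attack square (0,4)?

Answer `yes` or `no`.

Op 1: place BQ@(5,2)
Op 2: place WN@(4,4)
Op 3: remove (5,2)
Op 4: place BR@(2,2)
Op 5: place BN@(3,4)
Op 6: place WN@(0,2)
Op 7: place WK@(5,1)
Op 8: place BR@(5,4)
Per-piece attacks for W:
  WN@(0,2): attacks (1,4) (2,3) (1,0) (2,1)
  WN@(4,4): attacks (2,5) (5,2) (3,2) (2,3)
  WK@(5,1): attacks (5,2) (5,0) (4,1) (4,2) (4,0)
W attacks (0,4): no

Answer: no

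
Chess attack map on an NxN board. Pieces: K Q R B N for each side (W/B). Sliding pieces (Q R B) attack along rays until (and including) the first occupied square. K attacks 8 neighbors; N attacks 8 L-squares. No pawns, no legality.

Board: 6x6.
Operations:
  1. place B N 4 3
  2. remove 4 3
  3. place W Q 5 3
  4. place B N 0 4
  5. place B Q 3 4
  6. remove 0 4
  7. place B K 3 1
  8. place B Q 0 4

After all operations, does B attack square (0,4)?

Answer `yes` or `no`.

Answer: yes

Derivation:
Op 1: place BN@(4,3)
Op 2: remove (4,3)
Op 3: place WQ@(5,3)
Op 4: place BN@(0,4)
Op 5: place BQ@(3,4)
Op 6: remove (0,4)
Op 7: place BK@(3,1)
Op 8: place BQ@(0,4)
Per-piece attacks for B:
  BQ@(0,4): attacks (0,5) (0,3) (0,2) (0,1) (0,0) (1,4) (2,4) (3,4) (1,5) (1,3) (2,2) (3,1) [ray(1,0) blocked at (3,4); ray(1,-1) blocked at (3,1)]
  BK@(3,1): attacks (3,2) (3,0) (4,1) (2,1) (4,2) (4,0) (2,2) (2,0)
  BQ@(3,4): attacks (3,5) (3,3) (3,2) (3,1) (4,4) (5,4) (2,4) (1,4) (0,4) (4,5) (4,3) (5,2) (2,5) (2,3) (1,2) (0,1) [ray(0,-1) blocked at (3,1); ray(-1,0) blocked at (0,4)]
B attacks (0,4): yes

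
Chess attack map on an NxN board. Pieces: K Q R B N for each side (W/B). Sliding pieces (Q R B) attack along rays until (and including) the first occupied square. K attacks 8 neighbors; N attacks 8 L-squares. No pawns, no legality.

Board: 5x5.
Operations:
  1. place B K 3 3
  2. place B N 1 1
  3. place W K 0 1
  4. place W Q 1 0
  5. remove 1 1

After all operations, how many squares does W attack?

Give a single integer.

Op 1: place BK@(3,3)
Op 2: place BN@(1,1)
Op 3: place WK@(0,1)
Op 4: place WQ@(1,0)
Op 5: remove (1,1)
Per-piece attacks for W:
  WK@(0,1): attacks (0,2) (0,0) (1,1) (1,2) (1,0)
  WQ@(1,0): attacks (1,1) (1,2) (1,3) (1,4) (2,0) (3,0) (4,0) (0,0) (2,1) (3,2) (4,3) (0,1) [ray(-1,1) blocked at (0,1)]
Union (14 distinct): (0,0) (0,1) (0,2) (1,0) (1,1) (1,2) (1,3) (1,4) (2,0) (2,1) (3,0) (3,2) (4,0) (4,3)

Answer: 14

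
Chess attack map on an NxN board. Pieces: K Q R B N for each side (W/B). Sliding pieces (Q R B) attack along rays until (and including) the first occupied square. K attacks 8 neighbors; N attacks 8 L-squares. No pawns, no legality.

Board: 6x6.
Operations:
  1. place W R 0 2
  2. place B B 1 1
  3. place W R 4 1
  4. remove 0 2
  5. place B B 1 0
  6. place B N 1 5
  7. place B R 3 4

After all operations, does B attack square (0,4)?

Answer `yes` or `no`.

Op 1: place WR@(0,2)
Op 2: place BB@(1,1)
Op 3: place WR@(4,1)
Op 4: remove (0,2)
Op 5: place BB@(1,0)
Op 6: place BN@(1,5)
Op 7: place BR@(3,4)
Per-piece attacks for B:
  BB@(1,0): attacks (2,1) (3,2) (4,3) (5,4) (0,1)
  BB@(1,1): attacks (2,2) (3,3) (4,4) (5,5) (2,0) (0,2) (0,0)
  BN@(1,5): attacks (2,3) (3,4) (0,3)
  BR@(3,4): attacks (3,5) (3,3) (3,2) (3,1) (3,0) (4,4) (5,4) (2,4) (1,4) (0,4)
B attacks (0,4): yes

Answer: yes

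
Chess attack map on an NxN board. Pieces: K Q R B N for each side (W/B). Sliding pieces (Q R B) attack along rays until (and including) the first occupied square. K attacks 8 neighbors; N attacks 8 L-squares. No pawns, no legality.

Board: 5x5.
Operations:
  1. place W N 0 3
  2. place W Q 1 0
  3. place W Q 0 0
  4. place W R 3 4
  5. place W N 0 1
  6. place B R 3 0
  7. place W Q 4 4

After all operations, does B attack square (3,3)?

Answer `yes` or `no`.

Op 1: place WN@(0,3)
Op 2: place WQ@(1,0)
Op 3: place WQ@(0,0)
Op 4: place WR@(3,4)
Op 5: place WN@(0,1)
Op 6: place BR@(3,0)
Op 7: place WQ@(4,4)
Per-piece attacks for B:
  BR@(3,0): attacks (3,1) (3,2) (3,3) (3,4) (4,0) (2,0) (1,0) [ray(0,1) blocked at (3,4); ray(-1,0) blocked at (1,0)]
B attacks (3,3): yes

Answer: yes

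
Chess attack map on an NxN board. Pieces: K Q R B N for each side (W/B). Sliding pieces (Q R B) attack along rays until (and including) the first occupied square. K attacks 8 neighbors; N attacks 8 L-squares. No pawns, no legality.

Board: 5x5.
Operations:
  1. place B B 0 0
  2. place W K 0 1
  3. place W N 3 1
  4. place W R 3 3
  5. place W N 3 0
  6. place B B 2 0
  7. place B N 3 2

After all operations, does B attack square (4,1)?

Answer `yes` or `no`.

Answer: no

Derivation:
Op 1: place BB@(0,0)
Op 2: place WK@(0,1)
Op 3: place WN@(3,1)
Op 4: place WR@(3,3)
Op 5: place WN@(3,0)
Op 6: place BB@(2,0)
Op 7: place BN@(3,2)
Per-piece attacks for B:
  BB@(0,0): attacks (1,1) (2,2) (3,3) [ray(1,1) blocked at (3,3)]
  BB@(2,0): attacks (3,1) (1,1) (0,2) [ray(1,1) blocked at (3,1)]
  BN@(3,2): attacks (4,4) (2,4) (1,3) (4,0) (2,0) (1,1)
B attacks (4,1): no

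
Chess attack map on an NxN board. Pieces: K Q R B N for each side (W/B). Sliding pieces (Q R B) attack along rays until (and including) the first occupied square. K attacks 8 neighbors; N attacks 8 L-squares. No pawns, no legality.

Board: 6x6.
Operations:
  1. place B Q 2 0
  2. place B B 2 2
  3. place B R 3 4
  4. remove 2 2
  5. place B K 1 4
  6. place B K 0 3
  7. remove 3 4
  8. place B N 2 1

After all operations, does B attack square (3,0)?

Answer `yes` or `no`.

Op 1: place BQ@(2,0)
Op 2: place BB@(2,2)
Op 3: place BR@(3,4)
Op 4: remove (2,2)
Op 5: place BK@(1,4)
Op 6: place BK@(0,3)
Op 7: remove (3,4)
Op 8: place BN@(2,1)
Per-piece attacks for B:
  BK@(0,3): attacks (0,4) (0,2) (1,3) (1,4) (1,2)
  BK@(1,4): attacks (1,5) (1,3) (2,4) (0,4) (2,5) (2,3) (0,5) (0,3)
  BQ@(2,0): attacks (2,1) (3,0) (4,0) (5,0) (1,0) (0,0) (3,1) (4,2) (5,3) (1,1) (0,2) [ray(0,1) blocked at (2,1)]
  BN@(2,1): attacks (3,3) (4,2) (1,3) (0,2) (4,0) (0,0)
B attacks (3,0): yes

Answer: yes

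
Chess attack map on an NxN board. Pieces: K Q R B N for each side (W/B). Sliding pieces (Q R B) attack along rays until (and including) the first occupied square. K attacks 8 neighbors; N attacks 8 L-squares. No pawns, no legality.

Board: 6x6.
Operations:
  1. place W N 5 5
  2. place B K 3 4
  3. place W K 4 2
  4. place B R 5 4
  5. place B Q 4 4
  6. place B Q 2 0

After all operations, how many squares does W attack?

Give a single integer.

Op 1: place WN@(5,5)
Op 2: place BK@(3,4)
Op 3: place WK@(4,2)
Op 4: place BR@(5,4)
Op 5: place BQ@(4,4)
Op 6: place BQ@(2,0)
Per-piece attacks for W:
  WK@(4,2): attacks (4,3) (4,1) (5,2) (3,2) (5,3) (5,1) (3,3) (3,1)
  WN@(5,5): attacks (4,3) (3,4)
Union (9 distinct): (3,1) (3,2) (3,3) (3,4) (4,1) (4,3) (5,1) (5,2) (5,3)

Answer: 9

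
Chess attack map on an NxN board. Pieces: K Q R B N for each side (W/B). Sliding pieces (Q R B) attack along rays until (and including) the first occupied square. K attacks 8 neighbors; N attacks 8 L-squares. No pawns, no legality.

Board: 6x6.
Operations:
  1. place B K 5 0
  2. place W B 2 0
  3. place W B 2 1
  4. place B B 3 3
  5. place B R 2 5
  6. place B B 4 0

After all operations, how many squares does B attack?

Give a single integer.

Answer: 19

Derivation:
Op 1: place BK@(5,0)
Op 2: place WB@(2,0)
Op 3: place WB@(2,1)
Op 4: place BB@(3,3)
Op 5: place BR@(2,5)
Op 6: place BB@(4,0)
Per-piece attacks for B:
  BR@(2,5): attacks (2,4) (2,3) (2,2) (2,1) (3,5) (4,5) (5,5) (1,5) (0,5) [ray(0,-1) blocked at (2,1)]
  BB@(3,3): attacks (4,4) (5,5) (4,2) (5,1) (2,4) (1,5) (2,2) (1,1) (0,0)
  BB@(4,0): attacks (5,1) (3,1) (2,2) (1,3) (0,4)
  BK@(5,0): attacks (5,1) (4,0) (4,1)
Union (19 distinct): (0,0) (0,4) (0,5) (1,1) (1,3) (1,5) (2,1) (2,2) (2,3) (2,4) (3,1) (3,5) (4,0) (4,1) (4,2) (4,4) (4,5) (5,1) (5,5)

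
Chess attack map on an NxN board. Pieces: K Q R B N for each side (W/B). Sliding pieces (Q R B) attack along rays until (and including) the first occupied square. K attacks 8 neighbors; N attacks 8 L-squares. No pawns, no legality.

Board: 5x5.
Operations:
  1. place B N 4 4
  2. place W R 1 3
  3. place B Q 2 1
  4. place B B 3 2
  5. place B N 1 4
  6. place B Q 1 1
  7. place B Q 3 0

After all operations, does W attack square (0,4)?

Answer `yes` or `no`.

Answer: no

Derivation:
Op 1: place BN@(4,4)
Op 2: place WR@(1,3)
Op 3: place BQ@(2,1)
Op 4: place BB@(3,2)
Op 5: place BN@(1,4)
Op 6: place BQ@(1,1)
Op 7: place BQ@(3,0)
Per-piece attacks for W:
  WR@(1,3): attacks (1,4) (1,2) (1,1) (2,3) (3,3) (4,3) (0,3) [ray(0,1) blocked at (1,4); ray(0,-1) blocked at (1,1)]
W attacks (0,4): no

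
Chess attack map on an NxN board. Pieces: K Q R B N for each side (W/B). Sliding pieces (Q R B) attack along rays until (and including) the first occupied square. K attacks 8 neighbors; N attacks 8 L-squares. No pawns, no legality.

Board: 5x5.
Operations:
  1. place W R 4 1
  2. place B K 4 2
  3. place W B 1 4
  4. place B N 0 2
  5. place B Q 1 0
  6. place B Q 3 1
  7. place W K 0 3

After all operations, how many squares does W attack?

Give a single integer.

Answer: 12

Derivation:
Op 1: place WR@(4,1)
Op 2: place BK@(4,2)
Op 3: place WB@(1,4)
Op 4: place BN@(0,2)
Op 5: place BQ@(1,0)
Op 6: place BQ@(3,1)
Op 7: place WK@(0,3)
Per-piece attacks for W:
  WK@(0,3): attacks (0,4) (0,2) (1,3) (1,4) (1,2)
  WB@(1,4): attacks (2,3) (3,2) (4,1) (0,3) [ray(1,-1) blocked at (4,1); ray(-1,-1) blocked at (0,3)]
  WR@(4,1): attacks (4,2) (4,0) (3,1) [ray(0,1) blocked at (4,2); ray(-1,0) blocked at (3,1)]
Union (12 distinct): (0,2) (0,3) (0,4) (1,2) (1,3) (1,4) (2,3) (3,1) (3,2) (4,0) (4,1) (4,2)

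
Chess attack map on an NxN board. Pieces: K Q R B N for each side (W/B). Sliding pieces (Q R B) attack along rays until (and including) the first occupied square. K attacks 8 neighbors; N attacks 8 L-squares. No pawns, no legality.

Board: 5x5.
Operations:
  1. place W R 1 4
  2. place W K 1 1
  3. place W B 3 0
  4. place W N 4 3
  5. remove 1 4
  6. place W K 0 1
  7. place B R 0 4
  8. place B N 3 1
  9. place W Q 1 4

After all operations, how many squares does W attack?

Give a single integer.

Op 1: place WR@(1,4)
Op 2: place WK@(1,1)
Op 3: place WB@(3,0)
Op 4: place WN@(4,3)
Op 5: remove (1,4)
Op 6: place WK@(0,1)
Op 7: place BR@(0,4)
Op 8: place BN@(3,1)
Op 9: place WQ@(1,4)
Per-piece attacks for W:
  WK@(0,1): attacks (0,2) (0,0) (1,1) (1,2) (1,0)
  WK@(1,1): attacks (1,2) (1,0) (2,1) (0,1) (2,2) (2,0) (0,2) (0,0)
  WQ@(1,4): attacks (1,3) (1,2) (1,1) (2,4) (3,4) (4,4) (0,4) (2,3) (3,2) (4,1) (0,3) [ray(0,-1) blocked at (1,1); ray(-1,0) blocked at (0,4)]
  WB@(3,0): attacks (4,1) (2,1) (1,2) (0,3)
  WN@(4,3): attacks (2,4) (3,1) (2,2)
Union (19 distinct): (0,0) (0,1) (0,2) (0,3) (0,4) (1,0) (1,1) (1,2) (1,3) (2,0) (2,1) (2,2) (2,3) (2,4) (3,1) (3,2) (3,4) (4,1) (4,4)

Answer: 19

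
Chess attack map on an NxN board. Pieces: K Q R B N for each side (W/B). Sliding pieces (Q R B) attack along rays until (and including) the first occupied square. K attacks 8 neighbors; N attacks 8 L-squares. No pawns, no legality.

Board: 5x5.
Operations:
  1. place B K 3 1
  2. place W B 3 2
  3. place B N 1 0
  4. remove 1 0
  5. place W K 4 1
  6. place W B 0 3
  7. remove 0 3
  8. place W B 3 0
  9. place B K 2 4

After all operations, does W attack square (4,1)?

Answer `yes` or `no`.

Op 1: place BK@(3,1)
Op 2: place WB@(3,2)
Op 3: place BN@(1,0)
Op 4: remove (1,0)
Op 5: place WK@(4,1)
Op 6: place WB@(0,3)
Op 7: remove (0,3)
Op 8: place WB@(3,0)
Op 9: place BK@(2,4)
Per-piece attacks for W:
  WB@(3,0): attacks (4,1) (2,1) (1,2) (0,3) [ray(1,1) blocked at (4,1)]
  WB@(3,2): attacks (4,3) (4,1) (2,3) (1,4) (2,1) (1,0) [ray(1,-1) blocked at (4,1)]
  WK@(4,1): attacks (4,2) (4,0) (3,1) (3,2) (3,0)
W attacks (4,1): yes

Answer: yes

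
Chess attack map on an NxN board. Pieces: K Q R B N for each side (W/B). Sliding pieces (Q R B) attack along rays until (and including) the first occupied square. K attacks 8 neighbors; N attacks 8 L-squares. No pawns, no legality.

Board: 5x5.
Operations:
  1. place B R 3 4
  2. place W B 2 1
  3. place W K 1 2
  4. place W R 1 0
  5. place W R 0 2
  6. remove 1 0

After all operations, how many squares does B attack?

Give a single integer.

Op 1: place BR@(3,4)
Op 2: place WB@(2,1)
Op 3: place WK@(1,2)
Op 4: place WR@(1,0)
Op 5: place WR@(0,2)
Op 6: remove (1,0)
Per-piece attacks for B:
  BR@(3,4): attacks (3,3) (3,2) (3,1) (3,0) (4,4) (2,4) (1,4) (0,4)
Union (8 distinct): (0,4) (1,4) (2,4) (3,0) (3,1) (3,2) (3,3) (4,4)

Answer: 8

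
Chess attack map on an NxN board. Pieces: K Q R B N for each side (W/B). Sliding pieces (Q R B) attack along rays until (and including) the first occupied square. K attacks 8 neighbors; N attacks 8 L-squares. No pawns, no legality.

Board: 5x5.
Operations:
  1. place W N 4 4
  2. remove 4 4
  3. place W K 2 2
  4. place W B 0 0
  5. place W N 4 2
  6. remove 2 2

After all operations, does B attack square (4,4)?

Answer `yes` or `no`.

Answer: no

Derivation:
Op 1: place WN@(4,4)
Op 2: remove (4,4)
Op 3: place WK@(2,2)
Op 4: place WB@(0,0)
Op 5: place WN@(4,2)
Op 6: remove (2,2)
Per-piece attacks for B:
B attacks (4,4): no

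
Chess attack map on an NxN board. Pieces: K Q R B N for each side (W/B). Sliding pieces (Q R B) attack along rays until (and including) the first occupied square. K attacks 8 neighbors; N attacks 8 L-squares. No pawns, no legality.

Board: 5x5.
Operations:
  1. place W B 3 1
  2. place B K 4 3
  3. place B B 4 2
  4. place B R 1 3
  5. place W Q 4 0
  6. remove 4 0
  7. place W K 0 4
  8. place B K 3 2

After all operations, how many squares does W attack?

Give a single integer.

Op 1: place WB@(3,1)
Op 2: place BK@(4,3)
Op 3: place BB@(4,2)
Op 4: place BR@(1,3)
Op 5: place WQ@(4,0)
Op 6: remove (4,0)
Op 7: place WK@(0,4)
Op 8: place BK@(3,2)
Per-piece attacks for W:
  WK@(0,4): attacks (0,3) (1,4) (1,3)
  WB@(3,1): attacks (4,2) (4,0) (2,2) (1,3) (2,0) [ray(1,1) blocked at (4,2); ray(-1,1) blocked at (1,3)]
Union (7 distinct): (0,3) (1,3) (1,4) (2,0) (2,2) (4,0) (4,2)

Answer: 7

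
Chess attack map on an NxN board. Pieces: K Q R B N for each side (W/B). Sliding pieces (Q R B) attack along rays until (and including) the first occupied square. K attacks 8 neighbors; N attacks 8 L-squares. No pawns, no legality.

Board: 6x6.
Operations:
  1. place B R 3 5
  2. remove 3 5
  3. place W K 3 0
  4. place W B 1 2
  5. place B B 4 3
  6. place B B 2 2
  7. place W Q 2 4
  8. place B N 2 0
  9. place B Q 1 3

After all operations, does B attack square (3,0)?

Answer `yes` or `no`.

Op 1: place BR@(3,5)
Op 2: remove (3,5)
Op 3: place WK@(3,0)
Op 4: place WB@(1,2)
Op 5: place BB@(4,3)
Op 6: place BB@(2,2)
Op 7: place WQ@(2,4)
Op 8: place BN@(2,0)
Op 9: place BQ@(1,3)
Per-piece attacks for B:
  BQ@(1,3): attacks (1,4) (1,5) (1,2) (2,3) (3,3) (4,3) (0,3) (2,4) (2,2) (0,4) (0,2) [ray(0,-1) blocked at (1,2); ray(1,0) blocked at (4,3); ray(1,1) blocked at (2,4); ray(1,-1) blocked at (2,2)]
  BN@(2,0): attacks (3,2) (4,1) (1,2) (0,1)
  BB@(2,2): attacks (3,3) (4,4) (5,5) (3,1) (4,0) (1,3) (1,1) (0,0) [ray(-1,1) blocked at (1,3)]
  BB@(4,3): attacks (5,4) (5,2) (3,4) (2,5) (3,2) (2,1) (1,0)
B attacks (3,0): no

Answer: no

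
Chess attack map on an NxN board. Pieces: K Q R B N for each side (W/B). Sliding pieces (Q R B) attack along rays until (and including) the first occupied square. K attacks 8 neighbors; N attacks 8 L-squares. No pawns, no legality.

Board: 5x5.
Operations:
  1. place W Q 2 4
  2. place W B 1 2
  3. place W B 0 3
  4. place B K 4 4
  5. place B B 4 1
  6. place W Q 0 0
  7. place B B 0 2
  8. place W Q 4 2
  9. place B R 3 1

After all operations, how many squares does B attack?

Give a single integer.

Answer: 14

Derivation:
Op 1: place WQ@(2,4)
Op 2: place WB@(1,2)
Op 3: place WB@(0,3)
Op 4: place BK@(4,4)
Op 5: place BB@(4,1)
Op 6: place WQ@(0,0)
Op 7: place BB@(0,2)
Op 8: place WQ@(4,2)
Op 9: place BR@(3,1)
Per-piece attacks for B:
  BB@(0,2): attacks (1,3) (2,4) (1,1) (2,0) [ray(1,1) blocked at (2,4)]
  BR@(3,1): attacks (3,2) (3,3) (3,4) (3,0) (4,1) (2,1) (1,1) (0,1) [ray(1,0) blocked at (4,1)]
  BB@(4,1): attacks (3,2) (2,3) (1,4) (3,0)
  BK@(4,4): attacks (4,3) (3,4) (3,3)
Union (14 distinct): (0,1) (1,1) (1,3) (1,4) (2,0) (2,1) (2,3) (2,4) (3,0) (3,2) (3,3) (3,4) (4,1) (4,3)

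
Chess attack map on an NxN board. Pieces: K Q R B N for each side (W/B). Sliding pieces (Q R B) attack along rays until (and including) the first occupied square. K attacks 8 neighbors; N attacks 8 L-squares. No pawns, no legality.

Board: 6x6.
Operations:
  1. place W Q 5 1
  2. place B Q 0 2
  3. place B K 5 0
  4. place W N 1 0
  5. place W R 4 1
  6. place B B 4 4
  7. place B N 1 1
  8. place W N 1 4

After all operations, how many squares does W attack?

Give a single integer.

Op 1: place WQ@(5,1)
Op 2: place BQ@(0,2)
Op 3: place BK@(5,0)
Op 4: place WN@(1,0)
Op 5: place WR@(4,1)
Op 6: place BB@(4,4)
Op 7: place BN@(1,1)
Op 8: place WN@(1,4)
Per-piece attacks for W:
  WN@(1,0): attacks (2,2) (3,1) (0,2)
  WN@(1,4): attacks (3,5) (2,2) (3,3) (0,2)
  WR@(4,1): attacks (4,2) (4,3) (4,4) (4,0) (5,1) (3,1) (2,1) (1,1) [ray(0,1) blocked at (4,4); ray(1,0) blocked at (5,1); ray(-1,0) blocked at (1,1)]
  WQ@(5,1): attacks (5,2) (5,3) (5,4) (5,5) (5,0) (4,1) (4,2) (3,3) (2,4) (1,5) (4,0) [ray(0,-1) blocked at (5,0); ray(-1,0) blocked at (4,1)]
Union (20 distinct): (0,2) (1,1) (1,5) (2,1) (2,2) (2,4) (3,1) (3,3) (3,5) (4,0) (4,1) (4,2) (4,3) (4,4) (5,0) (5,1) (5,2) (5,3) (5,4) (5,5)

Answer: 20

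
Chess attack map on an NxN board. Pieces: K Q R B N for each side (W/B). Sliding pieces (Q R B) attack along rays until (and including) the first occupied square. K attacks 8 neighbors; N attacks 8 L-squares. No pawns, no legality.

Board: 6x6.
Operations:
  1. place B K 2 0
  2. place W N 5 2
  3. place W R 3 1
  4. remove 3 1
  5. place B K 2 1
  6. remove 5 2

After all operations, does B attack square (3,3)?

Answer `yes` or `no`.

Op 1: place BK@(2,0)
Op 2: place WN@(5,2)
Op 3: place WR@(3,1)
Op 4: remove (3,1)
Op 5: place BK@(2,1)
Op 6: remove (5,2)
Per-piece attacks for B:
  BK@(2,0): attacks (2,1) (3,0) (1,0) (3,1) (1,1)
  BK@(2,1): attacks (2,2) (2,0) (3,1) (1,1) (3,2) (3,0) (1,2) (1,0)
B attacks (3,3): no

Answer: no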